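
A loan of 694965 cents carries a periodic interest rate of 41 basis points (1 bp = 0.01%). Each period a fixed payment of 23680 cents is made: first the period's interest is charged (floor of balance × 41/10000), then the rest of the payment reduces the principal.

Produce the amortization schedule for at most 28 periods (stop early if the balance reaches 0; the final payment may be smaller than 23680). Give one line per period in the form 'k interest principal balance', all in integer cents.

1. interest=⌊694965·41/10000⌋=2849; principal=23680-2849=20831; balance=694965-20831=674134
2. interest=⌊674134·41/10000⌋=2763; principal=23680-2763=20917; balance=674134-20917=653217
3. interest=⌊653217·41/10000⌋=2678; principal=23680-2678=21002; balance=653217-21002=632215
4. interest=⌊632215·41/10000⌋=2592; principal=23680-2592=21088; balance=632215-21088=611127
5. interest=⌊611127·41/10000⌋=2505; principal=23680-2505=21175; balance=611127-21175=589952
6. interest=⌊589952·41/10000⌋=2418; principal=23680-2418=21262; balance=589952-21262=568690
7. interest=⌊568690·41/10000⌋=2331; principal=23680-2331=21349; balance=568690-21349=547341
8. interest=⌊547341·41/10000⌋=2244; principal=23680-2244=21436; balance=547341-21436=525905
9. interest=⌊525905·41/10000⌋=2156; principal=23680-2156=21524; balance=525905-21524=504381
10. interest=⌊504381·41/10000⌋=2067; principal=23680-2067=21613; balance=504381-21613=482768
11. interest=⌊482768·41/10000⌋=1979; principal=23680-1979=21701; balance=482768-21701=461067
12. interest=⌊461067·41/10000⌋=1890; principal=23680-1890=21790; balance=461067-21790=439277
13. interest=⌊439277·41/10000⌋=1801; principal=23680-1801=21879; balance=439277-21879=417398
14. interest=⌊417398·41/10000⌋=1711; principal=23680-1711=21969; balance=417398-21969=395429
15. interest=⌊395429·41/10000⌋=1621; principal=23680-1621=22059; balance=395429-22059=373370
16. interest=⌊373370·41/10000⌋=1530; principal=23680-1530=22150; balance=373370-22150=351220
17. interest=⌊351220·41/10000⌋=1440; principal=23680-1440=22240; balance=351220-22240=328980
18. interest=⌊328980·41/10000⌋=1348; principal=23680-1348=22332; balance=328980-22332=306648
19. interest=⌊306648·41/10000⌋=1257; principal=23680-1257=22423; balance=306648-22423=284225
20. interest=⌊284225·41/10000⌋=1165; principal=23680-1165=22515; balance=284225-22515=261710
21. interest=⌊261710·41/10000⌋=1073; principal=23680-1073=22607; balance=261710-22607=239103
22. interest=⌊239103·41/10000⌋=980; principal=23680-980=22700; balance=239103-22700=216403
23. interest=⌊216403·41/10000⌋=887; principal=23680-887=22793; balance=216403-22793=193610
24. interest=⌊193610·41/10000⌋=793; principal=23680-793=22887; balance=193610-22887=170723
25. interest=⌊170723·41/10000⌋=699; principal=23680-699=22981; balance=170723-22981=147742
26. interest=⌊147742·41/10000⌋=605; principal=23680-605=23075; balance=147742-23075=124667
27. interest=⌊124667·41/10000⌋=511; principal=23680-511=23169; balance=124667-23169=101498
28. interest=⌊101498·41/10000⌋=416; principal=23680-416=23264; balance=101498-23264=78234

1 2849 20831 674134
2 2763 20917 653217
3 2678 21002 632215
4 2592 21088 611127
5 2505 21175 589952
6 2418 21262 568690
7 2331 21349 547341
8 2244 21436 525905
9 2156 21524 504381
10 2067 21613 482768
11 1979 21701 461067
12 1890 21790 439277
13 1801 21879 417398
14 1711 21969 395429
15 1621 22059 373370
16 1530 22150 351220
17 1440 22240 328980
18 1348 22332 306648
19 1257 22423 284225
20 1165 22515 261710
21 1073 22607 239103
22 980 22700 216403
23 887 22793 193610
24 793 22887 170723
25 699 22981 147742
26 605 23075 124667
27 511 23169 101498
28 416 23264 78234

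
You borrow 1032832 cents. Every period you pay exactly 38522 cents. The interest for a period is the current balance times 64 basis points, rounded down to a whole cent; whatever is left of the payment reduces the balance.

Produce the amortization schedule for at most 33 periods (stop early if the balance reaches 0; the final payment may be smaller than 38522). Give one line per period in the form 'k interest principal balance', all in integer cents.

1. interest=⌊1032832·64/10000⌋=6610; principal=38522-6610=31912; balance=1032832-31912=1000920
2. interest=⌊1000920·64/10000⌋=6405; principal=38522-6405=32117; balance=1000920-32117=968803
3. interest=⌊968803·64/10000⌋=6200; principal=38522-6200=32322; balance=968803-32322=936481
4. interest=⌊936481·64/10000⌋=5993; principal=38522-5993=32529; balance=936481-32529=903952
5. interest=⌊903952·64/10000⌋=5785; principal=38522-5785=32737; balance=903952-32737=871215
6. interest=⌊871215·64/10000⌋=5575; principal=38522-5575=32947; balance=871215-32947=838268
7. interest=⌊838268·64/10000⌋=5364; principal=38522-5364=33158; balance=838268-33158=805110
8. interest=⌊805110·64/10000⌋=5152; principal=38522-5152=33370; balance=805110-33370=771740
9. interest=⌊771740·64/10000⌋=4939; principal=38522-4939=33583; balance=771740-33583=738157
10. interest=⌊738157·64/10000⌋=4724; principal=38522-4724=33798; balance=738157-33798=704359
11. interest=⌊704359·64/10000⌋=4507; principal=38522-4507=34015; balance=704359-34015=670344
12. interest=⌊670344·64/10000⌋=4290; principal=38522-4290=34232; balance=670344-34232=636112
13. interest=⌊636112·64/10000⌋=4071; principal=38522-4071=34451; balance=636112-34451=601661
14. interest=⌊601661·64/10000⌋=3850; principal=38522-3850=34672; balance=601661-34672=566989
15. interest=⌊566989·64/10000⌋=3628; principal=38522-3628=34894; balance=566989-34894=532095
16. interest=⌊532095·64/10000⌋=3405; principal=38522-3405=35117; balance=532095-35117=496978
17. interest=⌊496978·64/10000⌋=3180; principal=38522-3180=35342; balance=496978-35342=461636
18. interest=⌊461636·64/10000⌋=2954; principal=38522-2954=35568; balance=461636-35568=426068
19. interest=⌊426068·64/10000⌋=2726; principal=38522-2726=35796; balance=426068-35796=390272
20. interest=⌊390272·64/10000⌋=2497; principal=38522-2497=36025; balance=390272-36025=354247
21. interest=⌊354247·64/10000⌋=2267; principal=38522-2267=36255; balance=354247-36255=317992
22. interest=⌊317992·64/10000⌋=2035; principal=38522-2035=36487; balance=317992-36487=281505
23. interest=⌊281505·64/10000⌋=1801; principal=38522-1801=36721; balance=281505-36721=244784
24. interest=⌊244784·64/10000⌋=1566; principal=38522-1566=36956; balance=244784-36956=207828
25. interest=⌊207828·64/10000⌋=1330; principal=38522-1330=37192; balance=207828-37192=170636
26. interest=⌊170636·64/10000⌋=1092; principal=38522-1092=37430; balance=170636-37430=133206
27. interest=⌊133206·64/10000⌋=852; principal=38522-852=37670; balance=133206-37670=95536
28. interest=⌊95536·64/10000⌋=611; principal=38522-611=37911; balance=95536-37911=57625
29. interest=⌊57625·64/10000⌋=368; principal=38522-368=38154; balance=57625-38154=19471
30. interest=⌊19471·64/10000⌋=124; principal=min(38522-124,19471)=19471; balance=19471-19471=0

1 6610 31912 1000920
2 6405 32117 968803
3 6200 32322 936481
4 5993 32529 903952
5 5785 32737 871215
6 5575 32947 838268
7 5364 33158 805110
8 5152 33370 771740
9 4939 33583 738157
10 4724 33798 704359
11 4507 34015 670344
12 4290 34232 636112
13 4071 34451 601661
14 3850 34672 566989
15 3628 34894 532095
16 3405 35117 496978
17 3180 35342 461636
18 2954 35568 426068
19 2726 35796 390272
20 2497 36025 354247
21 2267 36255 317992
22 2035 36487 281505
23 1801 36721 244784
24 1566 36956 207828
25 1330 37192 170636
26 1092 37430 133206
27 852 37670 95536
28 611 37911 57625
29 368 38154 19471
30 124 19471 0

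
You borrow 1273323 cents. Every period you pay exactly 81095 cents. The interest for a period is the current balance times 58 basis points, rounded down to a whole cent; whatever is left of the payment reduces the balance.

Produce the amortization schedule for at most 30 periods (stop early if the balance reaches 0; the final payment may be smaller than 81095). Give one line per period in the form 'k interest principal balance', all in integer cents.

1 7385 73710 1199613
2 6957 74138 1125475
3 6527 74568 1050907
4 6095 75000 975907
5 5660 75435 900472
6 5222 75873 824599
7 4782 76313 748286
8 4340 76755 671531
9 3894 77201 594330
10 3447 77648 516682
11 2996 78099 438583
12 2543 78552 360031
13 2088 79007 281024
14 1629 79466 201558
15 1169 79926 121632
16 705 80390 41242
17 239 41242 0

1. interest=⌊1273323·58/10000⌋=7385; principal=81095-7385=73710; balance=1273323-73710=1199613
2. interest=⌊1199613·58/10000⌋=6957; principal=81095-6957=74138; balance=1199613-74138=1125475
3. interest=⌊1125475·58/10000⌋=6527; principal=81095-6527=74568; balance=1125475-74568=1050907
4. interest=⌊1050907·58/10000⌋=6095; principal=81095-6095=75000; balance=1050907-75000=975907
5. interest=⌊975907·58/10000⌋=5660; principal=81095-5660=75435; balance=975907-75435=900472
6. interest=⌊900472·58/10000⌋=5222; principal=81095-5222=75873; balance=900472-75873=824599
7. interest=⌊824599·58/10000⌋=4782; principal=81095-4782=76313; balance=824599-76313=748286
8. interest=⌊748286·58/10000⌋=4340; principal=81095-4340=76755; balance=748286-76755=671531
9. interest=⌊671531·58/10000⌋=3894; principal=81095-3894=77201; balance=671531-77201=594330
10. interest=⌊594330·58/10000⌋=3447; principal=81095-3447=77648; balance=594330-77648=516682
11. interest=⌊516682·58/10000⌋=2996; principal=81095-2996=78099; balance=516682-78099=438583
12. interest=⌊438583·58/10000⌋=2543; principal=81095-2543=78552; balance=438583-78552=360031
13. interest=⌊360031·58/10000⌋=2088; principal=81095-2088=79007; balance=360031-79007=281024
14. interest=⌊281024·58/10000⌋=1629; principal=81095-1629=79466; balance=281024-79466=201558
15. interest=⌊201558·58/10000⌋=1169; principal=81095-1169=79926; balance=201558-79926=121632
16. interest=⌊121632·58/10000⌋=705; principal=81095-705=80390; balance=121632-80390=41242
17. interest=⌊41242·58/10000⌋=239; principal=min(81095-239,41242)=41242; balance=41242-41242=0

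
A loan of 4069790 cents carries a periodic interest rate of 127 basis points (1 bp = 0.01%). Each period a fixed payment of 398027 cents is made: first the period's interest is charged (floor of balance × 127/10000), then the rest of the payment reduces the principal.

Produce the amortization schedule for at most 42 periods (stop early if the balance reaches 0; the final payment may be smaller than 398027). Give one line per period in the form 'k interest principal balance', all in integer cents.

1 51686 346341 3723449
2 47287 350740 3372709
3 42833 355194 3017515
4 38322 359705 2657810
5 33754 364273 2293537
6 29127 368900 1924637
7 24442 373585 1551052
8 19698 378329 1172723
9 14893 383134 789589
10 10027 388000 401589
11 5100 392927 8662
12 110 8662 0

1. interest=⌊4069790·127/10000⌋=51686; principal=398027-51686=346341; balance=4069790-346341=3723449
2. interest=⌊3723449·127/10000⌋=47287; principal=398027-47287=350740; balance=3723449-350740=3372709
3. interest=⌊3372709·127/10000⌋=42833; principal=398027-42833=355194; balance=3372709-355194=3017515
4. interest=⌊3017515·127/10000⌋=38322; principal=398027-38322=359705; balance=3017515-359705=2657810
5. interest=⌊2657810·127/10000⌋=33754; principal=398027-33754=364273; balance=2657810-364273=2293537
6. interest=⌊2293537·127/10000⌋=29127; principal=398027-29127=368900; balance=2293537-368900=1924637
7. interest=⌊1924637·127/10000⌋=24442; principal=398027-24442=373585; balance=1924637-373585=1551052
8. interest=⌊1551052·127/10000⌋=19698; principal=398027-19698=378329; balance=1551052-378329=1172723
9. interest=⌊1172723·127/10000⌋=14893; principal=398027-14893=383134; balance=1172723-383134=789589
10. interest=⌊789589·127/10000⌋=10027; principal=398027-10027=388000; balance=789589-388000=401589
11. interest=⌊401589·127/10000⌋=5100; principal=398027-5100=392927; balance=401589-392927=8662
12. interest=⌊8662·127/10000⌋=110; principal=min(398027-110,8662)=8662; balance=8662-8662=0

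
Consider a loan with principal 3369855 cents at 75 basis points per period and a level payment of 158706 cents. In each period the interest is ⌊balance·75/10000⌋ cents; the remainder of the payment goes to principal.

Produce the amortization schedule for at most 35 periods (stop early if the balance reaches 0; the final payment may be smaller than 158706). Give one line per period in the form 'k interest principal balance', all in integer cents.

1. interest=⌊3369855·75/10000⌋=25273; principal=158706-25273=133433; balance=3369855-133433=3236422
2. interest=⌊3236422·75/10000⌋=24273; principal=158706-24273=134433; balance=3236422-134433=3101989
3. interest=⌊3101989·75/10000⌋=23264; principal=158706-23264=135442; balance=3101989-135442=2966547
4. interest=⌊2966547·75/10000⌋=22249; principal=158706-22249=136457; balance=2966547-136457=2830090
5. interest=⌊2830090·75/10000⌋=21225; principal=158706-21225=137481; balance=2830090-137481=2692609
6. interest=⌊2692609·75/10000⌋=20194; principal=158706-20194=138512; balance=2692609-138512=2554097
7. interest=⌊2554097·75/10000⌋=19155; principal=158706-19155=139551; balance=2554097-139551=2414546
8. interest=⌊2414546·75/10000⌋=18109; principal=158706-18109=140597; balance=2414546-140597=2273949
9. interest=⌊2273949·75/10000⌋=17054; principal=158706-17054=141652; balance=2273949-141652=2132297
10. interest=⌊2132297·75/10000⌋=15992; principal=158706-15992=142714; balance=2132297-142714=1989583
11. interest=⌊1989583·75/10000⌋=14921; principal=158706-14921=143785; balance=1989583-143785=1845798
12. interest=⌊1845798·75/10000⌋=13843; principal=158706-13843=144863; balance=1845798-144863=1700935
13. interest=⌊1700935·75/10000⌋=12757; principal=158706-12757=145949; balance=1700935-145949=1554986
14. interest=⌊1554986·75/10000⌋=11662; principal=158706-11662=147044; balance=1554986-147044=1407942
15. interest=⌊1407942·75/10000⌋=10559; principal=158706-10559=148147; balance=1407942-148147=1259795
16. interest=⌊1259795·75/10000⌋=9448; principal=158706-9448=149258; balance=1259795-149258=1110537
17. interest=⌊1110537·75/10000⌋=8329; principal=158706-8329=150377; balance=1110537-150377=960160
18. interest=⌊960160·75/10000⌋=7201; principal=158706-7201=151505; balance=960160-151505=808655
19. interest=⌊808655·75/10000⌋=6064; principal=158706-6064=152642; balance=808655-152642=656013
20. interest=⌊656013·75/10000⌋=4920; principal=158706-4920=153786; balance=656013-153786=502227
21. interest=⌊502227·75/10000⌋=3766; principal=158706-3766=154940; balance=502227-154940=347287
22. interest=⌊347287·75/10000⌋=2604; principal=158706-2604=156102; balance=347287-156102=191185
23. interest=⌊191185·75/10000⌋=1433; principal=158706-1433=157273; balance=191185-157273=33912
24. interest=⌊33912·75/10000⌋=254; principal=min(158706-254,33912)=33912; balance=33912-33912=0

1 25273 133433 3236422
2 24273 134433 3101989
3 23264 135442 2966547
4 22249 136457 2830090
5 21225 137481 2692609
6 20194 138512 2554097
7 19155 139551 2414546
8 18109 140597 2273949
9 17054 141652 2132297
10 15992 142714 1989583
11 14921 143785 1845798
12 13843 144863 1700935
13 12757 145949 1554986
14 11662 147044 1407942
15 10559 148147 1259795
16 9448 149258 1110537
17 8329 150377 960160
18 7201 151505 808655
19 6064 152642 656013
20 4920 153786 502227
21 3766 154940 347287
22 2604 156102 191185
23 1433 157273 33912
24 254 33912 0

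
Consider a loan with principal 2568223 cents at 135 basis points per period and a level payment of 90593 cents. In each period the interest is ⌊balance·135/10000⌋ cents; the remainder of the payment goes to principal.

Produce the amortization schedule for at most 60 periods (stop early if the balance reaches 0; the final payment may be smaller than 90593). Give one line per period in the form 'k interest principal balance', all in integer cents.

1 34671 55922 2512301
2 33916 56677 2455624
3 33150 57443 2398181
4 32375 58218 2339963
5 31589 59004 2280959
6 30792 59801 2221158
7 29985 60608 2160550
8 29167 61426 2099124
9 28338 62255 2036869
10 27497 63096 1973773
11 26645 63948 1909825
12 25782 64811 1845014
13 24907 65686 1779328
14 24020 66573 1712755
15 23122 67471 1645284
16 22211 68382 1576902
17 21288 69305 1507597
18 20352 70241 1437356
19 19404 71189 1366167
20 18443 72150 1294017
21 17469 73124 1220893
22 16482 74111 1146782
23 15481 75112 1071670
24 14467 76126 995544
25 13439 77154 918390
26 12398 78195 840195
27 11342 79251 760944
28 10272 80321 680623
29 9188 81405 599218
30 8089 82504 516714
31 6975 83618 433096
32 5846 84747 348349
33 4702 85891 262458
34 3543 87050 175408
35 2368 88225 87183
36 1176 87183 0

1. interest=⌊2568223·135/10000⌋=34671; principal=90593-34671=55922; balance=2568223-55922=2512301
2. interest=⌊2512301·135/10000⌋=33916; principal=90593-33916=56677; balance=2512301-56677=2455624
3. interest=⌊2455624·135/10000⌋=33150; principal=90593-33150=57443; balance=2455624-57443=2398181
4. interest=⌊2398181·135/10000⌋=32375; principal=90593-32375=58218; balance=2398181-58218=2339963
5. interest=⌊2339963·135/10000⌋=31589; principal=90593-31589=59004; balance=2339963-59004=2280959
6. interest=⌊2280959·135/10000⌋=30792; principal=90593-30792=59801; balance=2280959-59801=2221158
7. interest=⌊2221158·135/10000⌋=29985; principal=90593-29985=60608; balance=2221158-60608=2160550
8. interest=⌊2160550·135/10000⌋=29167; principal=90593-29167=61426; balance=2160550-61426=2099124
9. interest=⌊2099124·135/10000⌋=28338; principal=90593-28338=62255; balance=2099124-62255=2036869
10. interest=⌊2036869·135/10000⌋=27497; principal=90593-27497=63096; balance=2036869-63096=1973773
11. interest=⌊1973773·135/10000⌋=26645; principal=90593-26645=63948; balance=1973773-63948=1909825
12. interest=⌊1909825·135/10000⌋=25782; principal=90593-25782=64811; balance=1909825-64811=1845014
13. interest=⌊1845014·135/10000⌋=24907; principal=90593-24907=65686; balance=1845014-65686=1779328
14. interest=⌊1779328·135/10000⌋=24020; principal=90593-24020=66573; balance=1779328-66573=1712755
15. interest=⌊1712755·135/10000⌋=23122; principal=90593-23122=67471; balance=1712755-67471=1645284
16. interest=⌊1645284·135/10000⌋=22211; principal=90593-22211=68382; balance=1645284-68382=1576902
17. interest=⌊1576902·135/10000⌋=21288; principal=90593-21288=69305; balance=1576902-69305=1507597
18. interest=⌊1507597·135/10000⌋=20352; principal=90593-20352=70241; balance=1507597-70241=1437356
19. interest=⌊1437356·135/10000⌋=19404; principal=90593-19404=71189; balance=1437356-71189=1366167
20. interest=⌊1366167·135/10000⌋=18443; principal=90593-18443=72150; balance=1366167-72150=1294017
21. interest=⌊1294017·135/10000⌋=17469; principal=90593-17469=73124; balance=1294017-73124=1220893
22. interest=⌊1220893·135/10000⌋=16482; principal=90593-16482=74111; balance=1220893-74111=1146782
23. interest=⌊1146782·135/10000⌋=15481; principal=90593-15481=75112; balance=1146782-75112=1071670
24. interest=⌊1071670·135/10000⌋=14467; principal=90593-14467=76126; balance=1071670-76126=995544
25. interest=⌊995544·135/10000⌋=13439; principal=90593-13439=77154; balance=995544-77154=918390
26. interest=⌊918390·135/10000⌋=12398; principal=90593-12398=78195; balance=918390-78195=840195
27. interest=⌊840195·135/10000⌋=11342; principal=90593-11342=79251; balance=840195-79251=760944
28. interest=⌊760944·135/10000⌋=10272; principal=90593-10272=80321; balance=760944-80321=680623
29. interest=⌊680623·135/10000⌋=9188; principal=90593-9188=81405; balance=680623-81405=599218
30. interest=⌊599218·135/10000⌋=8089; principal=90593-8089=82504; balance=599218-82504=516714
31. interest=⌊516714·135/10000⌋=6975; principal=90593-6975=83618; balance=516714-83618=433096
32. interest=⌊433096·135/10000⌋=5846; principal=90593-5846=84747; balance=433096-84747=348349
33. interest=⌊348349·135/10000⌋=4702; principal=90593-4702=85891; balance=348349-85891=262458
34. interest=⌊262458·135/10000⌋=3543; principal=90593-3543=87050; balance=262458-87050=175408
35. interest=⌊175408·135/10000⌋=2368; principal=90593-2368=88225; balance=175408-88225=87183
36. interest=⌊87183·135/10000⌋=1176; principal=min(90593-1176,87183)=87183; balance=87183-87183=0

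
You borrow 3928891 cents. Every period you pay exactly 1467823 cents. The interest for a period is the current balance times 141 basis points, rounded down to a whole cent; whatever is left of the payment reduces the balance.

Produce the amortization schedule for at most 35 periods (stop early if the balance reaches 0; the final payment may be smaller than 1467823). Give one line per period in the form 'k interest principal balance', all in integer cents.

1. interest=⌊3928891·141/10000⌋=55397; principal=1467823-55397=1412426; balance=3928891-1412426=2516465
2. interest=⌊2516465·141/10000⌋=35482; principal=1467823-35482=1432341; balance=2516465-1432341=1084124
3. interest=⌊1084124·141/10000⌋=15286; principal=min(1467823-15286,1084124)=1084124; balance=1084124-1084124=0

1 55397 1412426 2516465
2 35482 1432341 1084124
3 15286 1084124 0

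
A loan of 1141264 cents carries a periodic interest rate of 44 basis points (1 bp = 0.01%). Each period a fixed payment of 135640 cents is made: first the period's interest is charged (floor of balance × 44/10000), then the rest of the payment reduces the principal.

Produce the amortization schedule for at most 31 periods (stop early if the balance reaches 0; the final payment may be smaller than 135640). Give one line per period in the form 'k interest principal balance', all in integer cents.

1. interest=⌊1141264·44/10000⌋=5021; principal=135640-5021=130619; balance=1141264-130619=1010645
2. interest=⌊1010645·44/10000⌋=4446; principal=135640-4446=131194; balance=1010645-131194=879451
3. interest=⌊879451·44/10000⌋=3869; principal=135640-3869=131771; balance=879451-131771=747680
4. interest=⌊747680·44/10000⌋=3289; principal=135640-3289=132351; balance=747680-132351=615329
5. interest=⌊615329·44/10000⌋=2707; principal=135640-2707=132933; balance=615329-132933=482396
6. interest=⌊482396·44/10000⌋=2122; principal=135640-2122=133518; balance=482396-133518=348878
7. interest=⌊348878·44/10000⌋=1535; principal=135640-1535=134105; balance=348878-134105=214773
8. interest=⌊214773·44/10000⌋=945; principal=135640-945=134695; balance=214773-134695=80078
9. interest=⌊80078·44/10000⌋=352; principal=min(135640-352,80078)=80078; balance=80078-80078=0

1 5021 130619 1010645
2 4446 131194 879451
3 3869 131771 747680
4 3289 132351 615329
5 2707 132933 482396
6 2122 133518 348878
7 1535 134105 214773
8 945 134695 80078
9 352 80078 0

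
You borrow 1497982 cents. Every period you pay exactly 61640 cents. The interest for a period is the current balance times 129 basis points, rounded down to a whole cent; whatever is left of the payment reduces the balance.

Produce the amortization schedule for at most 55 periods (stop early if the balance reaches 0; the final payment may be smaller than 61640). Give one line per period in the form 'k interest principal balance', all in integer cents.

1 19323 42317 1455665
2 18778 42862 1412803
3 18225 43415 1369388
4 17665 43975 1325413
5 17097 44543 1280870
6 16523 45117 1235753
7 15941 45699 1190054
8 15351 46289 1143765
9 14754 46886 1096879
10 14149 47491 1049388
11 13537 48103 1001285
12 12916 48724 952561
13 12288 49352 903209
14 11651 49989 853220
15 11006 50634 802586
16 10353 51287 751299
17 9691 51949 699350
18 9021 52619 646731
19 8342 53298 593433
20 7655 53985 539448
21 6958 54682 484766
22 6253 55387 429379
23 5538 56102 373277
24 4815 56825 316452
25 4082 57558 258894
26 3339 58301 200593
27 2587 59053 141540
28 1825 59815 81725
29 1054 60586 21139
30 272 21139 0

1. interest=⌊1497982·129/10000⌋=19323; principal=61640-19323=42317; balance=1497982-42317=1455665
2. interest=⌊1455665·129/10000⌋=18778; principal=61640-18778=42862; balance=1455665-42862=1412803
3. interest=⌊1412803·129/10000⌋=18225; principal=61640-18225=43415; balance=1412803-43415=1369388
4. interest=⌊1369388·129/10000⌋=17665; principal=61640-17665=43975; balance=1369388-43975=1325413
5. interest=⌊1325413·129/10000⌋=17097; principal=61640-17097=44543; balance=1325413-44543=1280870
6. interest=⌊1280870·129/10000⌋=16523; principal=61640-16523=45117; balance=1280870-45117=1235753
7. interest=⌊1235753·129/10000⌋=15941; principal=61640-15941=45699; balance=1235753-45699=1190054
8. interest=⌊1190054·129/10000⌋=15351; principal=61640-15351=46289; balance=1190054-46289=1143765
9. interest=⌊1143765·129/10000⌋=14754; principal=61640-14754=46886; balance=1143765-46886=1096879
10. interest=⌊1096879·129/10000⌋=14149; principal=61640-14149=47491; balance=1096879-47491=1049388
11. interest=⌊1049388·129/10000⌋=13537; principal=61640-13537=48103; balance=1049388-48103=1001285
12. interest=⌊1001285·129/10000⌋=12916; principal=61640-12916=48724; balance=1001285-48724=952561
13. interest=⌊952561·129/10000⌋=12288; principal=61640-12288=49352; balance=952561-49352=903209
14. interest=⌊903209·129/10000⌋=11651; principal=61640-11651=49989; balance=903209-49989=853220
15. interest=⌊853220·129/10000⌋=11006; principal=61640-11006=50634; balance=853220-50634=802586
16. interest=⌊802586·129/10000⌋=10353; principal=61640-10353=51287; balance=802586-51287=751299
17. interest=⌊751299·129/10000⌋=9691; principal=61640-9691=51949; balance=751299-51949=699350
18. interest=⌊699350·129/10000⌋=9021; principal=61640-9021=52619; balance=699350-52619=646731
19. interest=⌊646731·129/10000⌋=8342; principal=61640-8342=53298; balance=646731-53298=593433
20. interest=⌊593433·129/10000⌋=7655; principal=61640-7655=53985; balance=593433-53985=539448
21. interest=⌊539448·129/10000⌋=6958; principal=61640-6958=54682; balance=539448-54682=484766
22. interest=⌊484766·129/10000⌋=6253; principal=61640-6253=55387; balance=484766-55387=429379
23. interest=⌊429379·129/10000⌋=5538; principal=61640-5538=56102; balance=429379-56102=373277
24. interest=⌊373277·129/10000⌋=4815; principal=61640-4815=56825; balance=373277-56825=316452
25. interest=⌊316452·129/10000⌋=4082; principal=61640-4082=57558; balance=316452-57558=258894
26. interest=⌊258894·129/10000⌋=3339; principal=61640-3339=58301; balance=258894-58301=200593
27. interest=⌊200593·129/10000⌋=2587; principal=61640-2587=59053; balance=200593-59053=141540
28. interest=⌊141540·129/10000⌋=1825; principal=61640-1825=59815; balance=141540-59815=81725
29. interest=⌊81725·129/10000⌋=1054; principal=61640-1054=60586; balance=81725-60586=21139
30. interest=⌊21139·129/10000⌋=272; principal=min(61640-272,21139)=21139; balance=21139-21139=0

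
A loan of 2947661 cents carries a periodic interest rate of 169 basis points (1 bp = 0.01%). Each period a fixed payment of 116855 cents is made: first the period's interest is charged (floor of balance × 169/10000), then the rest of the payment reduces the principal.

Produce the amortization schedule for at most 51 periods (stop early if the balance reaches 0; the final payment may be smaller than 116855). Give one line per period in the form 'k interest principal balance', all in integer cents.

1. interest=⌊2947661·169/10000⌋=49815; principal=116855-49815=67040; balance=2947661-67040=2880621
2. interest=⌊2880621·169/10000⌋=48682; principal=116855-48682=68173; balance=2880621-68173=2812448
3. interest=⌊2812448·169/10000⌋=47530; principal=116855-47530=69325; balance=2812448-69325=2743123
4. interest=⌊2743123·169/10000⌋=46358; principal=116855-46358=70497; balance=2743123-70497=2672626
5. interest=⌊2672626·169/10000⌋=45167; principal=116855-45167=71688; balance=2672626-71688=2600938
6. interest=⌊2600938·169/10000⌋=43955; principal=116855-43955=72900; balance=2600938-72900=2528038
7. interest=⌊2528038·169/10000⌋=42723; principal=116855-42723=74132; balance=2528038-74132=2453906
8. interest=⌊2453906·169/10000⌋=41471; principal=116855-41471=75384; balance=2453906-75384=2378522
9. interest=⌊2378522·169/10000⌋=40197; principal=116855-40197=76658; balance=2378522-76658=2301864
10. interest=⌊2301864·169/10000⌋=38901; principal=116855-38901=77954; balance=2301864-77954=2223910
11. interest=⌊2223910·169/10000⌋=37584; principal=116855-37584=79271; balance=2223910-79271=2144639
12. interest=⌊2144639·169/10000⌋=36244; principal=116855-36244=80611; balance=2144639-80611=2064028
13. interest=⌊2064028·169/10000⌋=34882; principal=116855-34882=81973; balance=2064028-81973=1982055
14. interest=⌊1982055·169/10000⌋=33496; principal=116855-33496=83359; balance=1982055-83359=1898696
15. interest=⌊1898696·169/10000⌋=32087; principal=116855-32087=84768; balance=1898696-84768=1813928
16. interest=⌊1813928·169/10000⌋=30655; principal=116855-30655=86200; balance=1813928-86200=1727728
17. interest=⌊1727728·169/10000⌋=29198; principal=116855-29198=87657; balance=1727728-87657=1640071
18. interest=⌊1640071·169/10000⌋=27717; principal=116855-27717=89138; balance=1640071-89138=1550933
19. interest=⌊1550933·169/10000⌋=26210; principal=116855-26210=90645; balance=1550933-90645=1460288
20. interest=⌊1460288·169/10000⌋=24678; principal=116855-24678=92177; balance=1460288-92177=1368111
21. interest=⌊1368111·169/10000⌋=23121; principal=116855-23121=93734; balance=1368111-93734=1274377
22. interest=⌊1274377·169/10000⌋=21536; principal=116855-21536=95319; balance=1274377-95319=1179058
23. interest=⌊1179058·169/10000⌋=19926; principal=116855-19926=96929; balance=1179058-96929=1082129
24. interest=⌊1082129·169/10000⌋=18287; principal=116855-18287=98568; balance=1082129-98568=983561
25. interest=⌊983561·169/10000⌋=16622; principal=116855-16622=100233; balance=983561-100233=883328
26. interest=⌊883328·169/10000⌋=14928; principal=116855-14928=101927; balance=883328-101927=781401
27. interest=⌊781401·169/10000⌋=13205; principal=116855-13205=103650; balance=781401-103650=677751
28. interest=⌊677751·169/10000⌋=11453; principal=116855-11453=105402; balance=677751-105402=572349
29. interest=⌊572349·169/10000⌋=9672; principal=116855-9672=107183; balance=572349-107183=465166
30. interest=⌊465166·169/10000⌋=7861; principal=116855-7861=108994; balance=465166-108994=356172
31. interest=⌊356172·169/10000⌋=6019; principal=116855-6019=110836; balance=356172-110836=245336
32. interest=⌊245336·169/10000⌋=4146; principal=116855-4146=112709; balance=245336-112709=132627
33. interest=⌊132627·169/10000⌋=2241; principal=116855-2241=114614; balance=132627-114614=18013
34. interest=⌊18013·169/10000⌋=304; principal=min(116855-304,18013)=18013; balance=18013-18013=0

1 49815 67040 2880621
2 48682 68173 2812448
3 47530 69325 2743123
4 46358 70497 2672626
5 45167 71688 2600938
6 43955 72900 2528038
7 42723 74132 2453906
8 41471 75384 2378522
9 40197 76658 2301864
10 38901 77954 2223910
11 37584 79271 2144639
12 36244 80611 2064028
13 34882 81973 1982055
14 33496 83359 1898696
15 32087 84768 1813928
16 30655 86200 1727728
17 29198 87657 1640071
18 27717 89138 1550933
19 26210 90645 1460288
20 24678 92177 1368111
21 23121 93734 1274377
22 21536 95319 1179058
23 19926 96929 1082129
24 18287 98568 983561
25 16622 100233 883328
26 14928 101927 781401
27 13205 103650 677751
28 11453 105402 572349
29 9672 107183 465166
30 7861 108994 356172
31 6019 110836 245336
32 4146 112709 132627
33 2241 114614 18013
34 304 18013 0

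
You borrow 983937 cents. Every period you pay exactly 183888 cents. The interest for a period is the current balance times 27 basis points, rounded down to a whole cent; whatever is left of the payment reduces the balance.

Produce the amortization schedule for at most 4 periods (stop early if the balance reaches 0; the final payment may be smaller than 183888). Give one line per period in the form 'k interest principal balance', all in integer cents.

1. interest=⌊983937·27/10000⌋=2656; principal=183888-2656=181232; balance=983937-181232=802705
2. interest=⌊802705·27/10000⌋=2167; principal=183888-2167=181721; balance=802705-181721=620984
3. interest=⌊620984·27/10000⌋=1676; principal=183888-1676=182212; balance=620984-182212=438772
4. interest=⌊438772·27/10000⌋=1184; principal=183888-1184=182704; balance=438772-182704=256068

1 2656 181232 802705
2 2167 181721 620984
3 1676 182212 438772
4 1184 182704 256068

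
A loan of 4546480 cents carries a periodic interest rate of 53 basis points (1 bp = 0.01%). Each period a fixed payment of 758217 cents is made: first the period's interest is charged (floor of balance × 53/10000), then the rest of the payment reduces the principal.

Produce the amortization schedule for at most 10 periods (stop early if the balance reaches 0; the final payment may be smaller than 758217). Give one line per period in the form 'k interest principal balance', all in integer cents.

1 24096 734121 3812359
2 20205 738012 3074347
3 16294 741923 2332424
4 12361 745856 1586568
5 8408 749809 836759
6 4434 753783 82976
7 439 82976 0

1. interest=⌊4546480·53/10000⌋=24096; principal=758217-24096=734121; balance=4546480-734121=3812359
2. interest=⌊3812359·53/10000⌋=20205; principal=758217-20205=738012; balance=3812359-738012=3074347
3. interest=⌊3074347·53/10000⌋=16294; principal=758217-16294=741923; balance=3074347-741923=2332424
4. interest=⌊2332424·53/10000⌋=12361; principal=758217-12361=745856; balance=2332424-745856=1586568
5. interest=⌊1586568·53/10000⌋=8408; principal=758217-8408=749809; balance=1586568-749809=836759
6. interest=⌊836759·53/10000⌋=4434; principal=758217-4434=753783; balance=836759-753783=82976
7. interest=⌊82976·53/10000⌋=439; principal=min(758217-439,82976)=82976; balance=82976-82976=0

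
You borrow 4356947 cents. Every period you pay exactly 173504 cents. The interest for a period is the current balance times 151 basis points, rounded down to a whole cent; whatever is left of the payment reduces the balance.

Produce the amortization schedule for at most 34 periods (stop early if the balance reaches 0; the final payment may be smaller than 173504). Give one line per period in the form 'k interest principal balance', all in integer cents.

1 65789 107715 4249232
2 64163 109341 4139891
3 62512 110992 4028899
4 60836 112668 3916231
5 59135 114369 3801862
6 57408 116096 3685766
7 55655 117849 3567917
8 53875 119629 3448288
9 52069 121435 3326853
10 50235 123269 3203584
11 48374 125130 3078454
12 46484 127020 2951434
13 44566 128938 2822496
14 42619 130885 2691611
15 40643 132861 2558750
16 38637 134867 2423883
17 36600 136904 2286979
18 34533 138971 2148008
19 32434 141070 2006938
20 30304 143200 1863738
21 28142 145362 1718376
22 25947 147557 1570819
23 23719 149785 1421034
24 21457 152047 1268987
25 19161 154343 1114644
26 16831 156673 957971
27 14465 159039 798932
28 12063 161441 637491
29 9626 163878 473613
30 7151 166353 307260
31 4639 168865 138395
32 2089 138395 0

1. interest=⌊4356947·151/10000⌋=65789; principal=173504-65789=107715; balance=4356947-107715=4249232
2. interest=⌊4249232·151/10000⌋=64163; principal=173504-64163=109341; balance=4249232-109341=4139891
3. interest=⌊4139891·151/10000⌋=62512; principal=173504-62512=110992; balance=4139891-110992=4028899
4. interest=⌊4028899·151/10000⌋=60836; principal=173504-60836=112668; balance=4028899-112668=3916231
5. interest=⌊3916231·151/10000⌋=59135; principal=173504-59135=114369; balance=3916231-114369=3801862
6. interest=⌊3801862·151/10000⌋=57408; principal=173504-57408=116096; balance=3801862-116096=3685766
7. interest=⌊3685766·151/10000⌋=55655; principal=173504-55655=117849; balance=3685766-117849=3567917
8. interest=⌊3567917·151/10000⌋=53875; principal=173504-53875=119629; balance=3567917-119629=3448288
9. interest=⌊3448288·151/10000⌋=52069; principal=173504-52069=121435; balance=3448288-121435=3326853
10. interest=⌊3326853·151/10000⌋=50235; principal=173504-50235=123269; balance=3326853-123269=3203584
11. interest=⌊3203584·151/10000⌋=48374; principal=173504-48374=125130; balance=3203584-125130=3078454
12. interest=⌊3078454·151/10000⌋=46484; principal=173504-46484=127020; balance=3078454-127020=2951434
13. interest=⌊2951434·151/10000⌋=44566; principal=173504-44566=128938; balance=2951434-128938=2822496
14. interest=⌊2822496·151/10000⌋=42619; principal=173504-42619=130885; balance=2822496-130885=2691611
15. interest=⌊2691611·151/10000⌋=40643; principal=173504-40643=132861; balance=2691611-132861=2558750
16. interest=⌊2558750·151/10000⌋=38637; principal=173504-38637=134867; balance=2558750-134867=2423883
17. interest=⌊2423883·151/10000⌋=36600; principal=173504-36600=136904; balance=2423883-136904=2286979
18. interest=⌊2286979·151/10000⌋=34533; principal=173504-34533=138971; balance=2286979-138971=2148008
19. interest=⌊2148008·151/10000⌋=32434; principal=173504-32434=141070; balance=2148008-141070=2006938
20. interest=⌊2006938·151/10000⌋=30304; principal=173504-30304=143200; balance=2006938-143200=1863738
21. interest=⌊1863738·151/10000⌋=28142; principal=173504-28142=145362; balance=1863738-145362=1718376
22. interest=⌊1718376·151/10000⌋=25947; principal=173504-25947=147557; balance=1718376-147557=1570819
23. interest=⌊1570819·151/10000⌋=23719; principal=173504-23719=149785; balance=1570819-149785=1421034
24. interest=⌊1421034·151/10000⌋=21457; principal=173504-21457=152047; balance=1421034-152047=1268987
25. interest=⌊1268987·151/10000⌋=19161; principal=173504-19161=154343; balance=1268987-154343=1114644
26. interest=⌊1114644·151/10000⌋=16831; principal=173504-16831=156673; balance=1114644-156673=957971
27. interest=⌊957971·151/10000⌋=14465; principal=173504-14465=159039; balance=957971-159039=798932
28. interest=⌊798932·151/10000⌋=12063; principal=173504-12063=161441; balance=798932-161441=637491
29. interest=⌊637491·151/10000⌋=9626; principal=173504-9626=163878; balance=637491-163878=473613
30. interest=⌊473613·151/10000⌋=7151; principal=173504-7151=166353; balance=473613-166353=307260
31. interest=⌊307260·151/10000⌋=4639; principal=173504-4639=168865; balance=307260-168865=138395
32. interest=⌊138395·151/10000⌋=2089; principal=min(173504-2089,138395)=138395; balance=138395-138395=0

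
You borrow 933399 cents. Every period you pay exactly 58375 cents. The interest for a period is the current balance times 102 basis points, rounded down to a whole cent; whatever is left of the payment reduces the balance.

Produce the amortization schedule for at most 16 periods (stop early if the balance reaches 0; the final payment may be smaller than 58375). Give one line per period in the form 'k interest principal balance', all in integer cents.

1 9520 48855 884544
2 9022 49353 835191
3 8518 49857 785334
4 8010 50365 734969
5 7496 50879 684090
6 6977 51398 632692
7 6453 51922 580770
8 5923 52452 528318
9 5388 52987 475331
10 4848 53527 421804
11 4302 54073 367731
12 3750 54625 313106
13 3193 55182 257924
14 2630 55745 202179
15 2062 56313 145866
16 1487 56888 88978

1. interest=⌊933399·102/10000⌋=9520; principal=58375-9520=48855; balance=933399-48855=884544
2. interest=⌊884544·102/10000⌋=9022; principal=58375-9022=49353; balance=884544-49353=835191
3. interest=⌊835191·102/10000⌋=8518; principal=58375-8518=49857; balance=835191-49857=785334
4. interest=⌊785334·102/10000⌋=8010; principal=58375-8010=50365; balance=785334-50365=734969
5. interest=⌊734969·102/10000⌋=7496; principal=58375-7496=50879; balance=734969-50879=684090
6. interest=⌊684090·102/10000⌋=6977; principal=58375-6977=51398; balance=684090-51398=632692
7. interest=⌊632692·102/10000⌋=6453; principal=58375-6453=51922; balance=632692-51922=580770
8. interest=⌊580770·102/10000⌋=5923; principal=58375-5923=52452; balance=580770-52452=528318
9. interest=⌊528318·102/10000⌋=5388; principal=58375-5388=52987; balance=528318-52987=475331
10. interest=⌊475331·102/10000⌋=4848; principal=58375-4848=53527; balance=475331-53527=421804
11. interest=⌊421804·102/10000⌋=4302; principal=58375-4302=54073; balance=421804-54073=367731
12. interest=⌊367731·102/10000⌋=3750; principal=58375-3750=54625; balance=367731-54625=313106
13. interest=⌊313106·102/10000⌋=3193; principal=58375-3193=55182; balance=313106-55182=257924
14. interest=⌊257924·102/10000⌋=2630; principal=58375-2630=55745; balance=257924-55745=202179
15. interest=⌊202179·102/10000⌋=2062; principal=58375-2062=56313; balance=202179-56313=145866
16. interest=⌊145866·102/10000⌋=1487; principal=58375-1487=56888; balance=145866-56888=88978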